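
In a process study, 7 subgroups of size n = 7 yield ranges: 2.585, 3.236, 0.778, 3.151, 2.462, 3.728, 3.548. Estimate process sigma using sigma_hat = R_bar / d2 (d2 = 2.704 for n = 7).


R_bar = (2.585 + 3.236 + 0.778 + 3.151 + 2.462 + 3.728 + 3.548) / 7
R_bar = 19.488 / 7 = 2.784
sigma_hat = R_bar / d2 = 2.784 / 2.704 = 1.0296

1.0296


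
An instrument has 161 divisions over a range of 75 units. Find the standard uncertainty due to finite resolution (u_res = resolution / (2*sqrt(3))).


resolution = range / divisions
resolution = 75 / 161 = 0.46583851
u_res = resolution / (2*sqrt(3))
u_res = 0.46583851 / 3.4641016
u_res = 0.1345

0.1345


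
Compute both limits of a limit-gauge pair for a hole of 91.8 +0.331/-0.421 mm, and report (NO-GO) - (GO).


GO = nominal - lower_tol (smallest hole = maximum material condition)
GO = 91.8 - 0.421 = 91.379
NO-GO = nominal + upper_tol (largest hole = least material condition)
NO-GO = 91.8 + 0.331 = 92.131
spread = NO-GO - GO = 92.131 - 91.379 = 0.7520

0.7520


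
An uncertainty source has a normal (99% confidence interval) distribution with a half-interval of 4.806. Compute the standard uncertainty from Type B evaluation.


u_B = half_width / 2.576
u_B = 4.806 / 2.576
u_B = 1.8657

1.8657


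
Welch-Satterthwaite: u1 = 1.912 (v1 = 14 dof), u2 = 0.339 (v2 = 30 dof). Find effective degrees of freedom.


uc = sqrt(u1^2 + u2^2) = sqrt(1.912^2 + 0.339^2) = 1.94182
v_eff = uc^4 / (u1^4/v1 + u2^4/v2)
= 1.94182^4 / (1.912^4/14 + 0.339^4/30)
= 14.217914 / 0.95504481
v_eff = 14.8872

14.8872


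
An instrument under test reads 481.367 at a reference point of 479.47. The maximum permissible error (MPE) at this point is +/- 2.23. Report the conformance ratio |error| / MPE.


e = indication - reference = 481.367 - 479.47 = 1.8970
|e| = 1.8970
ratio = |e| / MPE = 1.8970 / 2.23
ratio = 0.8507

0.8507


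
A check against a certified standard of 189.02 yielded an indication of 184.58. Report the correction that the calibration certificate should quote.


Correction = standard - reading
= 189.02 - 184.58
= 4.4400

4.4400


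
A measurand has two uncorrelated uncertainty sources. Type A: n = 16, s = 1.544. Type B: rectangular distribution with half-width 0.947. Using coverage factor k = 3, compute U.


u_A = s / sqrt(n) = 1.544 / sqrt(16) = 0.386
u_B = half_width / sqrt(3) = 0.947 / sqrt(3) = 0.5467507
uc = sqrt(u_A^2 + u_B^2) = sqrt(0.386^2 + 0.5467507^2) = 0.66927747
U = k * uc = 3 * 0.66927747
U = 2.0078

2.0078


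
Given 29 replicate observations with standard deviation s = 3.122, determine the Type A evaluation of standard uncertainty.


u_A = s / sqrt(n)
u_A = 3.122 / sqrt(29)
u_A = 3.122 / 5.3851648
u_A = 0.5797

0.5797


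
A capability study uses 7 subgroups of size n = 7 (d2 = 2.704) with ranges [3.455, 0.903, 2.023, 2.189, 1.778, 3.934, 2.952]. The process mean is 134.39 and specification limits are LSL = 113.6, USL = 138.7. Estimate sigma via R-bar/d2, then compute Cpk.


R_bar = (3.455 + 0.903 + 2.023 + 2.189 + 1.778 + 3.934 + 2.952) / 7 = 2.462
sigma = R_bar / d2 = 2.462 / 2.704 = 0.91050296
Cp = (USL - LSL)/(6*sigma) = (138.7 - 113.6)/(6*0.91050296) = 4.5945
Cpu = (138.7 - 134.39)/(3*0.91050296) = 1.5779
Cpl = (134.39 - 113.6)/(3*0.91050296) = 7.6112
Cpk = min(Cpu, Cpl) = 1.5779

1.5779


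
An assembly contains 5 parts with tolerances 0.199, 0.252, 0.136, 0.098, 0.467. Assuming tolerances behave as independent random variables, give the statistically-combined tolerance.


RSS = sqrt(0.199^2 + 0.252^2 + 0.136^2 + 0.098^2 + 0.467^2)
= sqrt(0.349294)
= 0.5910

0.5910


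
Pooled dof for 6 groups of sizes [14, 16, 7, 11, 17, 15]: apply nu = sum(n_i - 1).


nu = sum_i (n_i - 1)
nu = ((14 - 1) + (16 - 1) + (7 - 1) + (11 - 1) + (17 - 1) + (15 - 1))
nu = 13 + 15 + 6 + 10 + 16 + 14
nu = 74

74


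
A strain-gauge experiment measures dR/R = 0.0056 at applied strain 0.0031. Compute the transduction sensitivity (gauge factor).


GF = (dR/R) / epsilon
= 0.0056 / 0.0031
= 1.8065

1.8065


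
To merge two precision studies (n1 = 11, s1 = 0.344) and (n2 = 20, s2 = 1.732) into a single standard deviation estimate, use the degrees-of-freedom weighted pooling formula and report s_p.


s_p = sqrt(((n1-1)*s1^2 + (n2-1)*s2^2) / (n1+n2-2))
numerator = (11-1)*0.344^2 + (20-1)*1.732^2 = 1.18336 + 56.996656 = 58.180016
denominator = 11 + 20 - 2 = 29
s_p^2 = 58.180016 / 29 = 2.0062074
s_p = sqrt(2.0062074) = 1.4164

1.4164


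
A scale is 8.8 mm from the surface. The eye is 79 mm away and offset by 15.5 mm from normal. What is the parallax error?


error = h * offset / d
= 8.8 * 15.5 / 79
= 1.7266

1.7266


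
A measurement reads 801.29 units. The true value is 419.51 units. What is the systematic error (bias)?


Systematic error = measured - true
= 801.29 - 419.51
= 381.7800

381.7800


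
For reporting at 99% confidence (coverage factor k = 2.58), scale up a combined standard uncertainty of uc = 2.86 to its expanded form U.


U = k * uc
U = 2.58 * 2.86
U = 7.3788

7.3788


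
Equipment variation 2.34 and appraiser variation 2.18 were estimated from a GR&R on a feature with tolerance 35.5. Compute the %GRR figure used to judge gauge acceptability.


GRR = sqrt(EV^2 + AV^2) = sqrt(2.34^2 + 2.18^2) = 3.1981245
%GRR = GRR / tol * 100 = 3.1981245 / 35.5 * 100
%GRR = 9.0088

9.0088


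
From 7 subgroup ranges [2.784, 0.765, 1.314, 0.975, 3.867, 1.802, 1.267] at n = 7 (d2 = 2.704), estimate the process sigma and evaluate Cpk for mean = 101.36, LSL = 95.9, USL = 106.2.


R_bar = (2.784 + 0.765 + 1.314 + 0.975 + 3.867 + 1.802 + 1.267) / 7 = 1.8248571
sigma = R_bar / d2 = 1.8248571 / 2.704 = 0.67487319
Cp = (USL - LSL)/(6*sigma) = (106.2 - 95.9)/(6*0.67487319) = 2.5437
Cpu = (106.2 - 101.36)/(3*0.67487319) = 2.3906
Cpl = (101.36 - 95.9)/(3*0.67487319) = 2.6968
Cpk = min(Cpu, Cpl) = 2.3906

2.3906


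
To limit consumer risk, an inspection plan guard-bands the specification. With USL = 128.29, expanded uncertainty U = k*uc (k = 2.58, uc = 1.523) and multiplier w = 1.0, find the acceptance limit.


U = k * uc = 2.58 * 1.523 = 3.92934
guard band g = w * U = 1.0 * 3.92934 = 3.92934
AL = USL - g = 128.29 - 3.92934
AL = 124.3607

124.3607


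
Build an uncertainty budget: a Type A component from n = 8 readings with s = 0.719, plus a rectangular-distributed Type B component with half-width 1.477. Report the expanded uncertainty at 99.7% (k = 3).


u_A = s / sqrt(n) = 0.719 / sqrt(8) = 0.25420489
u_B = half_width / sqrt(3) = 1.477 / sqrt(3) = 0.85274635
uc = sqrt(u_A^2 + u_B^2) = sqrt(0.25420489^2 + 0.85274635^2) = 0.88982946
U = k * uc = 3 * 0.88982946
U = 2.6695

2.6695


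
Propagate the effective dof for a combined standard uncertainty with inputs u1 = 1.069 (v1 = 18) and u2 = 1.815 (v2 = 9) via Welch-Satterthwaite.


uc = sqrt(u1^2 + u2^2) = sqrt(1.069^2 + 1.815^2) = 2.1064154
v_eff = uc^4 / (u1^4/v1 + u2^4/v2)
= 2.1064154^4 / (1.069^4/18 + 1.815^4/9)
= 19.686843 / 1.2783189
v_eff = 15.4006

15.4006


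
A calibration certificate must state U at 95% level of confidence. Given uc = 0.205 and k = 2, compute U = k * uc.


U = k * uc
U = 2 * 0.205
U = 0.4100

0.4100


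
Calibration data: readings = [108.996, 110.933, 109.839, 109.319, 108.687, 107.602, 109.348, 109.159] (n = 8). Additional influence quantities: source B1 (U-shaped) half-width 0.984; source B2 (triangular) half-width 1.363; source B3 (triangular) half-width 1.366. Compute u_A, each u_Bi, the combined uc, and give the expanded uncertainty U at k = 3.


mean = (108.996 + 110.933 + 109.839 + 109.319 + 108.687 + 107.602 + 109.348 + 109.159) / 8 = 109.235375
s = sqrt(sum((x - mean)^2)/(n-1)) = 0.94851266
u_A = s / sqrt(n) = 0.94851266 / sqrt(8) = 0.33534987
u_B1 = 0.984 / sqrt(2) = 0.69579307
u_B2 = 1.363 / sqrt(6) = 0.55644242
u_B3 = 1.366 / sqrt(6) = 0.55766716
uc = sqrt(0.33534987^2 + 0.69579307^2 + 0.55644242^2 + 0.55766716^2) = 1.1032717
U = k * uc = 3 * 1.1032717
U = 3.3098

3.3098


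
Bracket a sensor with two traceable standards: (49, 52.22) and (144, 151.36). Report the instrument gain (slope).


slope = (y2 - y1) / (x2 - x1)
= (151.36 - 52.22) / (144 - 49)
= 99.1400 / 95
= 1.0436

1.0436


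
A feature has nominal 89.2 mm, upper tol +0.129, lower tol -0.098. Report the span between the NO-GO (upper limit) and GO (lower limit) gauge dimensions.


GO = nominal - lower_tol (smallest hole = maximum material condition)
GO = 89.2 - 0.098 = 89.102
NO-GO = nominal + upper_tol (largest hole = least material condition)
NO-GO = 89.2 + 0.129 = 89.329
spread = NO-GO - GO = 89.329 - 89.102 = 0.2270

0.2270


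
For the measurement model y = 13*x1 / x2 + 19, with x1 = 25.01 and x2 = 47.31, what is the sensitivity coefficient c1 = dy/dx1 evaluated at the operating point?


y = 13*x1 / x2 + 19
dy/dx1 = 13/x2
Evaluate at x2 = 47.31: c1 = 13 / 47.31
c1 = 0.2748

0.2748


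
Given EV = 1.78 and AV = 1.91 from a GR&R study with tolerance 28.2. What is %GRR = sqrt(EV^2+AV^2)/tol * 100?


GRR = sqrt(EV^2 + AV^2) = sqrt(1.78^2 + 1.91^2) = 2.6108428
%GRR = GRR / tol * 100 = 2.6108428 / 28.2 * 100
%GRR = 9.2583

9.2583


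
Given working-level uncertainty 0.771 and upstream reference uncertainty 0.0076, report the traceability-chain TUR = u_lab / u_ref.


TUR = u_lab / u_ref
= 0.771 / 0.0076
= 101.4474

101.4474


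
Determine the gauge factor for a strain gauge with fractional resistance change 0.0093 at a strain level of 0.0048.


GF = (dR/R) / epsilon
= 0.0093 / 0.0048
= 1.9375

1.9375


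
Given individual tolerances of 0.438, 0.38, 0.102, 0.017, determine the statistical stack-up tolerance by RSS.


RSS = sqrt(0.438^2 + 0.38^2 + 0.102^2 + 0.017^2)
= sqrt(0.346937)
= 0.5890

0.5890


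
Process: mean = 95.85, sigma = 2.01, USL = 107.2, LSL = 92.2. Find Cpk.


Cpu = (USL - mean) / (3*sigma) = (107.2 - 95.85) / (3*2.01) = 1.8823
Cpl = (mean - LSL) / (3*sigma) = (95.85 - 92.2) / (3*2.01) = 0.6053
Cpk = min(Cpu, Cpl) = 0.6053

0.6053


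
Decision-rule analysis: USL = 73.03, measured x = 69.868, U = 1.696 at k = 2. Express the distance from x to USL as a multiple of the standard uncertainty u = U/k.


u = U / k = 1.696 / 2 = 0.848
margin = |USL - x| = |73.03 - 69.868| = 3.162
z = margin / u = 3.162 / 0.848
z = 3.7288

3.7288


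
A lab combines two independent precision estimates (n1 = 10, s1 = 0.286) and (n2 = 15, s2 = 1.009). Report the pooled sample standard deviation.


s_p = sqrt(((n1-1)*s1^2 + (n2-1)*s2^2) / (n1+n2-2))
numerator = (10-1)*0.286^2 + (15-1)*1.009^2 = 0.736164 + 14.253134 = 14.989298
denominator = 10 + 15 - 2 = 23
s_p^2 = 14.989298 / 23 = 0.65170861
s_p = sqrt(0.65170861) = 0.8073

0.8073


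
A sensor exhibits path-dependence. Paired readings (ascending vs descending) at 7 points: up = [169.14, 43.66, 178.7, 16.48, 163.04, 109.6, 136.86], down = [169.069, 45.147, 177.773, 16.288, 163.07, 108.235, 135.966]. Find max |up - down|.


|169.14 - 169.069| = 0.0710
|43.66 - 45.147| = 1.4870
|178.7 - 177.773| = 0.9270
|16.48 - 16.288| = 0.1920
|163.04 - 163.07| = 0.0300
|109.6 - 108.235| = 1.3650
|136.86 - 135.966| = 0.8940
hysteresis = max(diffs) = 1.4870

1.4870


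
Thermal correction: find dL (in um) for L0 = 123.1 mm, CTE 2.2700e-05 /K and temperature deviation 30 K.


dL = L * alpha * dT
= 123.1 * 2.2700e-05 * 30
= 0.0838311 mm
dL_um = 0.0838311 * 1000 = 83.8311 um

83.8311


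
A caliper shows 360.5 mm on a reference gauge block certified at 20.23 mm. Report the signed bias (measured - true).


Systematic error = measured - true
= 360.5 - 20.23
= 340.2700

340.2700


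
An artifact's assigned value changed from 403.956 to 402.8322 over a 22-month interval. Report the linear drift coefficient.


rate = (v2 - v1) / months
= (402.8322 - 403.956) / 22
= -1.1238 / 22
= -0.0511

-0.0511


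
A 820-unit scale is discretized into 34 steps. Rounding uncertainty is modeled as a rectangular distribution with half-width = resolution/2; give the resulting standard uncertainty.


resolution = range / divisions
resolution = 820 / 34 = 24.117647
u_res = resolution / (2*sqrt(3))
u_res = 24.117647 / 3.4641016
u_res = 6.9622

6.9622


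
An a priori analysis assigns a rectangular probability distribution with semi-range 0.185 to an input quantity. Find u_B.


u_B = half_width / sqrt(3)
u_B = 0.185 / 1.7320508
u_B = 0.1068

0.1068


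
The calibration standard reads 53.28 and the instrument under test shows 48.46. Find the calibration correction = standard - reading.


Correction = standard - reading
= 53.28 - 48.46
= 4.8200

4.8200


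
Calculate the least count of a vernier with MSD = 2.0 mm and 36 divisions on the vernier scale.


LC = MSD / n_div
= 2.0 / 36
= 0.0556

0.0556


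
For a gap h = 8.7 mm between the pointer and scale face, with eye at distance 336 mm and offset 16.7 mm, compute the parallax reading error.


error = h * offset / d
= 8.7 * 16.7 / 336
= 0.4324

0.4324


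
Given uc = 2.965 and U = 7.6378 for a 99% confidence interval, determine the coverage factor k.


k = U / uc
k = 7.6378 / 2.965
k = 2.576

2.576


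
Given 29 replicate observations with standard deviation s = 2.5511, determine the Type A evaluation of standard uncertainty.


u_A = s / sqrt(n)
u_A = 2.5511 / sqrt(29)
u_A = 2.5511 / 5.3851648
u_A = 0.4737

0.4737


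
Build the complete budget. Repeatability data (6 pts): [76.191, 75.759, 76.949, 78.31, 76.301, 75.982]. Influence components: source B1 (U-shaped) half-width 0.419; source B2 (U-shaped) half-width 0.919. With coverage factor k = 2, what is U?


mean = (76.191 + 75.759 + 76.949 + 78.31 + 76.301 + 75.982) / 6 = 76.582
s = sqrt(sum((x - mean)^2)/(n-1)) = 0.93699989
u_A = s / sqrt(n) = 0.93699989 / sqrt(6) = 0.3825286
u_B1 = 0.419 / sqrt(2) = 0.29627774
u_B2 = 0.919 / sqrt(2) = 0.64983113
uc = sqrt(0.3825286^2 + 0.29627774^2 + 0.64983113^2) = 0.81017845
U = k * uc = 2 * 0.81017845
U = 1.6204

1.6204


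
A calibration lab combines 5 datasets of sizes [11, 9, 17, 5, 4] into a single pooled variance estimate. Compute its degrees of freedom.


nu = sum_i (n_i - 1)
nu = ((11 - 1) + (9 - 1) + (17 - 1) + (5 - 1) + (4 - 1))
nu = 10 + 8 + 16 + 4 + 3
nu = 41

41


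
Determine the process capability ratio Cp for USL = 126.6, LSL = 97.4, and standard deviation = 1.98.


Cp = (USL - LSL) / (6 * sigma)
= (126.6 - 97.4) / (6 * 1.98)
= 29.2000 / 11.8800
= 2.4579

2.4579


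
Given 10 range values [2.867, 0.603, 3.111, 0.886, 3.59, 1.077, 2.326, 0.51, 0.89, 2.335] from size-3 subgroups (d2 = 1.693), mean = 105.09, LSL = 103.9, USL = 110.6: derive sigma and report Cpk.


R_bar = (2.867 + 0.603 + 3.111 + 0.886 + 3.59 + 1.077 + 2.326 + 0.51 + 0.89 + 2.335) / 10 = 1.8195
sigma = R_bar / d2 = 1.8195 / 1.693 = 1.0747194
Cp = (USL - LSL)/(6*sigma) = (110.6 - 103.9)/(6*1.0747194) = 1.0390
Cpu = (110.6 - 105.09)/(3*1.0747194) = 1.7090
Cpl = (105.09 - 103.9)/(3*1.0747194) = 0.3691
Cpk = min(Cpu, Cpl) = 0.3691

0.3691


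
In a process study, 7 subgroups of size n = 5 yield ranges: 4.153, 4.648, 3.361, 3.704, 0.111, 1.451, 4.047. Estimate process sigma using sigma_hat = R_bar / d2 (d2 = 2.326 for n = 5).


R_bar = (4.153 + 4.648 + 3.361 + 3.704 + 0.111 + 1.451 + 4.047) / 7
R_bar = 21.475 / 7 = 3.0678571
sigma_hat = R_bar / d2 = 3.0678571 / 2.326 = 1.3189

1.3189


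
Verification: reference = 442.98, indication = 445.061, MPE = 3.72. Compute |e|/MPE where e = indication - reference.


e = indication - reference = 445.061 - 442.98 = 2.0810
|e| = 2.0810
ratio = |e| / MPE = 2.0810 / 3.72
ratio = 0.5594

0.5594


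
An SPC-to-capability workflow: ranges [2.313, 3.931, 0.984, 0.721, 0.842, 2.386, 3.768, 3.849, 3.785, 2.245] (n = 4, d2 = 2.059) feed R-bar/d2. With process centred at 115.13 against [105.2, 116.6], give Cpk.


R_bar = (2.313 + 3.931 + 0.984 + 0.721 + 0.842 + 2.386 + 3.768 + 3.849 + 3.785 + 2.245) / 10 = 2.4824
sigma = R_bar / d2 = 2.4824 / 2.059 = 1.2056338
Cp = (USL - LSL)/(6*sigma) = (116.6 - 105.2)/(6*1.2056338) = 1.5759
Cpu = (116.6 - 115.13)/(3*1.2056338) = 0.4064
Cpl = (115.13 - 105.2)/(3*1.2056338) = 2.7454
Cpk = min(Cpu, Cpl) = 0.4064

0.4064


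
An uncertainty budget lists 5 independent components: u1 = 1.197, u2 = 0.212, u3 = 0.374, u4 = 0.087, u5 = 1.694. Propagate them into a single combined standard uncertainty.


uc = sqrt(1.197^2 + 0.212^2 + 0.374^2 + 0.087^2 + 1.694^2)
uc = sqrt(4.494834)
uc = 2.1201

2.1201


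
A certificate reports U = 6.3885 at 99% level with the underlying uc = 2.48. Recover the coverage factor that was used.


k = U / uc
k = 6.3885 / 2.48
k = 2.576

2.576


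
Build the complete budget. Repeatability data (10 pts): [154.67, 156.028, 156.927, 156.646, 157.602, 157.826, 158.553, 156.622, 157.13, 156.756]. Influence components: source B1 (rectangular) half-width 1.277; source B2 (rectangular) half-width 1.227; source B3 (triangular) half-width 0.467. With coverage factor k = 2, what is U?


mean = (154.67 + 156.028 + 156.927 + 156.646 + 157.602 + 157.826 + 158.553 + 156.622 + 157.13 + 156.756) / 10 = 156.876
s = sqrt(sum((x - mean)^2)/(n-1)) = 1.0554819
u_A = s / sqrt(n) = 1.0554819 / sqrt(10) = 0.33377268
u_B1 = 1.277 / sqrt(3) = 0.73727629
u_B2 = 1.227 / sqrt(3) = 0.70840878
u_B3 = 0.467 / sqrt(6) = 0.19065195
uc = sqrt(0.33377268^2 + 0.73727629^2 + 0.70840878^2 + 0.19065195^2) = 1.092324
U = k * uc = 2 * 1.092324
U = 2.1846

2.1846


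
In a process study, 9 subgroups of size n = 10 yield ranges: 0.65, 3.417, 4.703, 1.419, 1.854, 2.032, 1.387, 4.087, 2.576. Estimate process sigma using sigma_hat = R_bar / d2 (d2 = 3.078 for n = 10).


R_bar = (0.65 + 3.417 + 4.703 + 1.419 + 1.854 + 2.032 + 1.387 + 4.087 + 2.576) / 9
R_bar = 22.125 / 9 = 2.4583333
sigma_hat = R_bar / d2 = 2.4583333 / 3.078 = 0.7987

0.7987


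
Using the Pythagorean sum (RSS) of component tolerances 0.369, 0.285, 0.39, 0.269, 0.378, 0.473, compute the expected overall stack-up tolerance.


RSS = sqrt(0.369^2 + 0.285^2 + 0.39^2 + 0.269^2 + 0.378^2 + 0.473^2)
= sqrt(0.80846)
= 0.8991

0.8991


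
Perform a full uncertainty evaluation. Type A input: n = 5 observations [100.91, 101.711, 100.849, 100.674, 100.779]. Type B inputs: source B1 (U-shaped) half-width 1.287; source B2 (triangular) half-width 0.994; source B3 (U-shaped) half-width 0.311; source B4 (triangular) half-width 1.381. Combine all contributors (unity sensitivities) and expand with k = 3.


mean = (100.91 + 101.711 + 100.849 + 100.674 + 100.779) / 5 = 100.9846
s = sqrt(sum((x - mean)^2)/(n-1)) = 0.41543748
u_A = s / sqrt(n) = 0.41543748 / sqrt(5) = 0.18578929
u_B1 = 1.287 / sqrt(2) = 0.91004643
u_B2 = 0.994 / sqrt(6) = 0.4057988
u_B3 = 0.311 / sqrt(2) = 0.21991021
u_B4 = 1.381 / sqrt(6) = 0.56379089
uc = sqrt(0.18578929^2 + 0.91004643^2 + 0.4057988^2 + 0.21991021^2 + 0.56379089^2) = 1.1805065
U = k * uc = 3 * 1.1805065
U = 3.5415

3.5415


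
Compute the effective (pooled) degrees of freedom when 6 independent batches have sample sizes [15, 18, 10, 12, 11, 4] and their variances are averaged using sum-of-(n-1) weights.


nu = sum_i (n_i - 1)
nu = ((15 - 1) + (18 - 1) + (10 - 1) + (12 - 1) + (11 - 1) + (4 - 1))
nu = 14 + 17 + 9 + 11 + 10 + 3
nu = 64

64


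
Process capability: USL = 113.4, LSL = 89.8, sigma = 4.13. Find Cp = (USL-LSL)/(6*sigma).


Cp = (USL - LSL) / (6 * sigma)
= (113.4 - 89.8) / (6 * 4.13)
= 23.6000 / 24.7800
= 0.9524

0.9524


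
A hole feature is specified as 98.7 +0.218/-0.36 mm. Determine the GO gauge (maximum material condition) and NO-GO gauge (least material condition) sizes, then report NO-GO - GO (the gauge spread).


GO = nominal - lower_tol (smallest hole = maximum material condition)
GO = 98.7 - 0.36 = 98.34
NO-GO = nominal + upper_tol (largest hole = least material condition)
NO-GO = 98.7 + 0.218 = 98.918
spread = NO-GO - GO = 98.918 - 98.34 = 0.5780

0.5780


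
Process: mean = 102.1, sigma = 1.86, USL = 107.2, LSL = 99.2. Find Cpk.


Cpu = (USL - mean) / (3*sigma) = (107.2 - 102.1) / (3*1.86) = 0.9140
Cpl = (mean - LSL) / (3*sigma) = (102.1 - 99.2) / (3*1.86) = 0.5197
Cpk = min(Cpu, Cpl) = 0.5197

0.5197


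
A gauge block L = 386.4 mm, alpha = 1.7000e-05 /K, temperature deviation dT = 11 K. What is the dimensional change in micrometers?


dL = L * alpha * dT
= 386.4 * 1.7000e-05 * 11
= 0.0722568 mm
dL_um = 0.0722568 * 1000 = 72.2568 um

72.2568


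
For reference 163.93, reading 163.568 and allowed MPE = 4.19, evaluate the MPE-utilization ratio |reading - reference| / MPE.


e = indication - reference = 163.568 - 163.93 = -0.3620
|e| = 0.3620
ratio = |e| / MPE = 0.3620 / 4.19
ratio = 0.0864

0.0864


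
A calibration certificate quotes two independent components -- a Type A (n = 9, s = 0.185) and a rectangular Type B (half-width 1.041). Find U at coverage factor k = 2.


u_A = s / sqrt(n) = 0.185 / sqrt(9) = 0.061666667
u_B = half_width / sqrt(3) = 1.041 / sqrt(3) = 0.60102163
uc = sqrt(u_A^2 + u_B^2) = sqrt(0.061666667^2 + 0.60102163^2) = 0.60417694
U = k * uc = 2 * 0.60417694
U = 1.2084

1.2084


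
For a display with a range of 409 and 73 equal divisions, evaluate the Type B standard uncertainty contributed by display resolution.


resolution = range / divisions
resolution = 409 / 73 = 5.6027397
u_res = resolution / (2*sqrt(3))
u_res = 5.6027397 / 3.4641016
u_res = 1.6174

1.6174


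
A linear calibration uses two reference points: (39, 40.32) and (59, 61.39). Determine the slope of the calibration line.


slope = (y2 - y1) / (x2 - x1)
= (61.39 - 40.32) / (59 - 39)
= 21.0700 / 20
= 1.0535

1.0535


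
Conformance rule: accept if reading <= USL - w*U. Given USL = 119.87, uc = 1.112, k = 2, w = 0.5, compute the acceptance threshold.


U = k * uc = 2 * 1.112 = 2.224
guard band g = w * U = 0.5 * 2.224 = 1.112
AL = USL - g = 119.87 - 1.112
AL = 118.7580

118.7580


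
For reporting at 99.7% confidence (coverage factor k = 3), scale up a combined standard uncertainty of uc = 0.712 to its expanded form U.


U = k * uc
U = 3 * 0.712
U = 2.1360

2.1360


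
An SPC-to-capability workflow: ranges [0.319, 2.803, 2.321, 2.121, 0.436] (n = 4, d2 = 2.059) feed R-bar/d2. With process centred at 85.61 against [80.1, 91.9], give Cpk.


R_bar = (0.319 + 2.803 + 2.321 + 2.121 + 0.436) / 5 = 1.6
sigma = R_bar / d2 = 1.6 / 2.059 = 0.77707625
Cp = (USL - LSL)/(6*sigma) = (91.9 - 80.1)/(6*0.77707625) = 2.5309
Cpu = (91.9 - 85.61)/(3*0.77707625) = 2.6981
Cpl = (85.61 - 80.1)/(3*0.77707625) = 2.3636
Cpk = min(Cpu, Cpl) = 2.3636

2.3636


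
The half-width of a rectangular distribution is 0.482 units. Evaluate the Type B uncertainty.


u_B = half_width / sqrt(3)
u_B = 0.482 / 1.7320508
u_B = 0.2783

0.2783


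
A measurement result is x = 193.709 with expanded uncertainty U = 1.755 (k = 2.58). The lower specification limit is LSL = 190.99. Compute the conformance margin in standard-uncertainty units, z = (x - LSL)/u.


u = U / k = 1.755 / 2.58 = 0.68023256
margin = |LSL - x| = |190.99 - 193.709| = 2.719
z = margin / u = 2.719 / 0.68023256
z = 3.9972

3.9972


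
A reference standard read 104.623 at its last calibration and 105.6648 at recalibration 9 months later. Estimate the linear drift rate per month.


rate = (v2 - v1) / months
= (105.6648 - 104.623) / 9
= 1.0418 / 9
= 0.1158

0.1158


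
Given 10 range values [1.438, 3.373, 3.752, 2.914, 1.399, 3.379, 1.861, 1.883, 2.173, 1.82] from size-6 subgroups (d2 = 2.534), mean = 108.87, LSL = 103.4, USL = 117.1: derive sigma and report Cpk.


R_bar = (1.438 + 3.373 + 3.752 + 2.914 + 1.399 + 3.379 + 1.861 + 1.883 + 2.173 + 1.82) / 10 = 2.3992
sigma = R_bar / d2 = 2.3992 / 2.534 = 0.94680347
Cp = (USL - LSL)/(6*sigma) = (117.1 - 103.4)/(6*0.94680347) = 2.4116
Cpu = (117.1 - 108.87)/(3*0.94680347) = 2.8975
Cpl = (108.87 - 103.4)/(3*0.94680347) = 1.9258
Cpk = min(Cpu, Cpl) = 1.9258

1.9258


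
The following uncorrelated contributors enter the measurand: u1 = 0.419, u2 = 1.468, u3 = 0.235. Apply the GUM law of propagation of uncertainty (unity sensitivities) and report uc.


uc = sqrt(0.419^2 + 1.468^2 + 0.235^2)
uc = sqrt(2.38581)
uc = 1.5446

1.5446


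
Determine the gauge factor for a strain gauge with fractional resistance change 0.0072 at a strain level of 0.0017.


GF = (dR/R) / epsilon
= 0.0072 / 0.0017
= 4.2353

4.2353


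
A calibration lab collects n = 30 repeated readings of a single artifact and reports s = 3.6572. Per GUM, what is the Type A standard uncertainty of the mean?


u_A = s / sqrt(n)
u_A = 3.6572 / sqrt(30)
u_A = 3.6572 / 5.4772256
u_A = 0.6677

0.6677


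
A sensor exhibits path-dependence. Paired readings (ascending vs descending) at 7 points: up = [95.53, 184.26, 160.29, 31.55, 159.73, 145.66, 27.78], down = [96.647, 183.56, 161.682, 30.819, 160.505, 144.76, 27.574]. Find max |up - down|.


|95.53 - 96.647| = 1.1170
|184.26 - 183.56| = 0.7000
|160.29 - 161.682| = 1.3920
|31.55 - 30.819| = 0.7310
|159.73 - 160.505| = 0.7750
|145.66 - 144.76| = 0.9000
|27.78 - 27.574| = 0.2060
hysteresis = max(diffs) = 1.3920

1.3920


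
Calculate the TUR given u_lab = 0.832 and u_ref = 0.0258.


TUR = u_lab / u_ref
= 0.832 / 0.0258
= 32.2481

32.2481


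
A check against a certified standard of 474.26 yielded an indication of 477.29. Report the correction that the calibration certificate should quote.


Correction = standard - reading
= 474.26 - 477.29
= -3.0300

-3.0300


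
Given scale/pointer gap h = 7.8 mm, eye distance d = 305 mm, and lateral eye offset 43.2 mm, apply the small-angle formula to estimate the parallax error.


error = h * offset / d
= 7.8 * 43.2 / 305
= 1.1048

1.1048


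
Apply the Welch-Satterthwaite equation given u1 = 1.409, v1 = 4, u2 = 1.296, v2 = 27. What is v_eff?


uc = sqrt(u1^2 + u2^2) = sqrt(1.409^2 + 1.296^2) = 1.9143921
v_eff = uc^4 / (u1^4/v1 + u2^4/v2)
= 1.9143921^4 / (1.409^4/4 + 1.296^4/27)
= 13.431471 / 1.0898207
v_eff = 12.3245

12.3245


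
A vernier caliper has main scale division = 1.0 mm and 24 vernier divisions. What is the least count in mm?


LC = MSD / n_div
= 1.0 / 24
= 0.0417

0.0417


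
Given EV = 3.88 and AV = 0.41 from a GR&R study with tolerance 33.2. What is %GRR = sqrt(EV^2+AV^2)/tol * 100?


GRR = sqrt(EV^2 + AV^2) = sqrt(3.88^2 + 0.41^2) = 3.9016022
%GRR = GRR / tol * 100 = 3.9016022 / 33.2 * 100
%GRR = 11.7518

11.7518


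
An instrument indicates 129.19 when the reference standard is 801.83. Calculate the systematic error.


Systematic error = measured - true
= 129.19 - 801.83
= -672.6400

-672.6400


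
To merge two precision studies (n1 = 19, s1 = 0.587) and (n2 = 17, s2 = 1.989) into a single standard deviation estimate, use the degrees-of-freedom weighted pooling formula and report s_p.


s_p = sqrt(((n1-1)*s1^2 + (n2-1)*s2^2) / (n1+n2-2))
numerator = (19-1)*0.587^2 + (17-1)*1.989^2 = 6.202242 + 63.297936 = 69.500178
denominator = 19 + 17 - 2 = 34
s_p^2 = 69.500178 / 34 = 2.0441229
s_p = sqrt(2.0441229) = 1.4297

1.4297


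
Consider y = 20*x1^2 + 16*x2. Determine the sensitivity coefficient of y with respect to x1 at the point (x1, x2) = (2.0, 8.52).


y = 20*x1^2 + 16*x2
dy/dx1 = 2*20*x1
Evaluate at x1 = 2.0: c1 = 40 * 2.0
c1 = 80.0000

80.0000


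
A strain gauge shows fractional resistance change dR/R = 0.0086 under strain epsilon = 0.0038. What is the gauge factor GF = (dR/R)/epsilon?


GF = (dR/R) / epsilon
= 0.0086 / 0.0038
= 2.2632

2.2632


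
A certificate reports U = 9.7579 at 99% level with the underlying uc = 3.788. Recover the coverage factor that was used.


k = U / uc
k = 9.7579 / 3.788
k = 2.576

2.576


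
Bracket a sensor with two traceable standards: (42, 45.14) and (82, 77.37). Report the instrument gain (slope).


slope = (y2 - y1) / (x2 - x1)
= (77.37 - 45.14) / (82 - 42)
= 32.2300 / 40
= 0.8058

0.8058


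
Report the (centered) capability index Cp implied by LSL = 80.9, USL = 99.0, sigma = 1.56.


Cp = (USL - LSL) / (6 * sigma)
= (99.0 - 80.9) / (6 * 1.56)
= 18.1000 / 9.3600
= 1.9338

1.9338


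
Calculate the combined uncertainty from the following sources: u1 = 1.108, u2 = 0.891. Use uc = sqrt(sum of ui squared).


uc = sqrt(1.108^2 + 0.891^2)
uc = sqrt(2.021545)
uc = 1.4218

1.4218


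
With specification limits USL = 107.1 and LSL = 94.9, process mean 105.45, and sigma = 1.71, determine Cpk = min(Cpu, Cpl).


Cpu = (USL - mean) / (3*sigma) = (107.1 - 105.45) / (3*1.71) = 0.3216
Cpl = (mean - LSL) / (3*sigma) = (105.45 - 94.9) / (3*1.71) = 2.0565
Cpk = min(Cpu, Cpl) = 0.3216

0.3216


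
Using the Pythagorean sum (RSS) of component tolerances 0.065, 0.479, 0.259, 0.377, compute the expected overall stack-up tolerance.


RSS = sqrt(0.065^2 + 0.479^2 + 0.259^2 + 0.377^2)
= sqrt(0.442876)
= 0.6655

0.6655


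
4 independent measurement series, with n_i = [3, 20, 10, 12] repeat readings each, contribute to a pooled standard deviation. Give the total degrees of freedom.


nu = sum_i (n_i - 1)
nu = ((3 - 1) + (20 - 1) + (10 - 1) + (12 - 1))
nu = 2 + 19 + 9 + 11
nu = 41

41


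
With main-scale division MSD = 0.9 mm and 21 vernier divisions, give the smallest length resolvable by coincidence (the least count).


LC = MSD / n_div
= 0.9 / 21
= 0.0429

0.0429


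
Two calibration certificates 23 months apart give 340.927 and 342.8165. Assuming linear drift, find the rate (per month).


rate = (v2 - v1) / months
= (342.8165 - 340.927) / 23
= 1.8895 / 23
= 0.0822

0.0822


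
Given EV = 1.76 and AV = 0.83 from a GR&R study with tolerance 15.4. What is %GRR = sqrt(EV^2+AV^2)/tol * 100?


GRR = sqrt(EV^2 + AV^2) = sqrt(1.76^2 + 0.83^2) = 1.9458931
%GRR = GRR / tol * 100 = 1.9458931 / 15.4 * 100
%GRR = 12.6357

12.6357


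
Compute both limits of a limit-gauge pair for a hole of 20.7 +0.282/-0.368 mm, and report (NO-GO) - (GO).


GO = nominal - lower_tol (smallest hole = maximum material condition)
GO = 20.7 - 0.368 = 20.332
NO-GO = nominal + upper_tol (largest hole = least material condition)
NO-GO = 20.7 + 0.282 = 20.982
spread = NO-GO - GO = 20.982 - 20.332 = 0.6500

0.6500


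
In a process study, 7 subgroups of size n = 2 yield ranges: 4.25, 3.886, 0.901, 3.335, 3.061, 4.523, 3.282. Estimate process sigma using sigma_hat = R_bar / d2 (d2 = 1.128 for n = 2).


R_bar = (4.25 + 3.886 + 0.901 + 3.335 + 3.061 + 4.523 + 3.282) / 7
R_bar = 23.238 / 7 = 3.3197143
sigma_hat = R_bar / d2 = 3.3197143 / 1.128 = 2.9430

2.9430


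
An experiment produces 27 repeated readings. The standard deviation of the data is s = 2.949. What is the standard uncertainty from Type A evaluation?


u_A = s / sqrt(n)
u_A = 2.949 / sqrt(27)
u_A = 2.949 / 5.1961524
u_A = 0.5675

0.5675


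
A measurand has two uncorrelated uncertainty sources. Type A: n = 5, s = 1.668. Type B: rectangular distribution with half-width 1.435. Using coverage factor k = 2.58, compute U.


u_A = s / sqrt(n) = 1.668 / sqrt(5) = 0.74595228
u_B = half_width / sqrt(3) = 1.435 / sqrt(3) = 0.82849764
uc = sqrt(u_A^2 + u_B^2) = sqrt(0.74595228^2 + 0.82849764^2) = 1.1148332
U = k * uc = 2.58 * 1.1148332
U = 2.8763

2.8763


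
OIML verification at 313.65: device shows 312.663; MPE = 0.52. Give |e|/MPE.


e = indication - reference = 312.663 - 313.65 = -0.9870
|e| = 0.9870
ratio = |e| / MPE = 0.9870 / 0.52
ratio = 1.8981

1.8981


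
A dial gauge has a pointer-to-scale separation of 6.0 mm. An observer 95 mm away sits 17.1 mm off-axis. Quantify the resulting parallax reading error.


error = h * offset / d
= 6.0 * 17.1 / 95
= 1.0800

1.0800


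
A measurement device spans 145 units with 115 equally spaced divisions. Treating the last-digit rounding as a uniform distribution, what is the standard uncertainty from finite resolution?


resolution = range / divisions
resolution = 145 / 115 = 1.2608696
u_res = resolution / (2*sqrt(3))
u_res = 1.2608696 / 3.4641016
u_res = 0.3640

0.3640


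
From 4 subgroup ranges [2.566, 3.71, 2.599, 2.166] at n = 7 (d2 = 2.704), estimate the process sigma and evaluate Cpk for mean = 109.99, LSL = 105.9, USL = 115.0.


R_bar = (2.566 + 3.71 + 2.599 + 2.166) / 4 = 2.76025
sigma = R_bar / d2 = 2.76025 / 2.704 = 1.0208025
Cp = (USL - LSL)/(6*sigma) = (115.0 - 105.9)/(6*1.0208025) = 1.4858
Cpu = (115.0 - 109.99)/(3*1.0208025) = 1.6360
Cpl = (109.99 - 105.9)/(3*1.0208025) = 1.3356
Cpk = min(Cpu, Cpl) = 1.3356

1.3356


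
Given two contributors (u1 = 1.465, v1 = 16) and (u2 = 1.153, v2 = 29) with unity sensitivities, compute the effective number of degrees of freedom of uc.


uc = sqrt(u1^2 + u2^2) = sqrt(1.465^2 + 1.153^2) = 1.8643052
v_eff = uc^4 / (u1^4/v1 + u2^4/v2)
= 1.8643052^4 / (1.465^4/16 + 1.153^4/29)
= 12.080031 / 0.34883496
v_eff = 34.6296

34.6296


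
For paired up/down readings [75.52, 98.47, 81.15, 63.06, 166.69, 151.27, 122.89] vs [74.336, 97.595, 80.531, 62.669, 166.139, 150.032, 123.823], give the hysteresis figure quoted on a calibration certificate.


|75.52 - 74.336| = 1.1840
|98.47 - 97.595| = 0.8750
|81.15 - 80.531| = 0.6190
|63.06 - 62.669| = 0.3910
|166.69 - 166.139| = 0.5510
|151.27 - 150.032| = 1.2380
|122.89 - 123.823| = 0.9330
hysteresis = max(diffs) = 1.2380

1.2380


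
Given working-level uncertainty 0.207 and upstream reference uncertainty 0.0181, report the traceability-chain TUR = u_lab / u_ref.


TUR = u_lab / u_ref
= 0.207 / 0.0181
= 11.4365

11.4365


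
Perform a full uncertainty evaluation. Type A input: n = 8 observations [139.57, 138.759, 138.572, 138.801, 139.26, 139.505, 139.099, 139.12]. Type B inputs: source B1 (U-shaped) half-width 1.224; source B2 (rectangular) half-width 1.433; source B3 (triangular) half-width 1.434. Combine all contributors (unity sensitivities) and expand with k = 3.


mean = (139.57 + 138.759 + 138.572 + 138.801 + 139.26 + 139.505 + 139.099 + 139.12) / 8 = 139.08575
s = sqrt(sum((x - mean)^2)/(n-1)) = 0.35732488
u_A = s / sqrt(n) = 0.35732488 / sqrt(8) = 0.12633342
u_B1 = 1.224 / sqrt(2) = 0.8654987
u_B2 = 1.433 / sqrt(3) = 0.82734294
u_B3 = 1.434 / sqrt(6) = 0.58542805
uc = sqrt(0.12633342^2 + 0.8654987^2 + 0.82734294^2 + 0.58542805^2) = 1.3387571
U = k * uc = 3 * 1.3387571
U = 4.0163

4.0163


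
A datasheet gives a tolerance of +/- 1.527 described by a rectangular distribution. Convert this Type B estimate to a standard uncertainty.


u_B = half_width / sqrt(3)
u_B = 1.527 / 1.7320508
u_B = 0.8816

0.8816


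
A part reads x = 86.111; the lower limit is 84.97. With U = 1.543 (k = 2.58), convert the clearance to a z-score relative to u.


u = U / k = 1.543 / 2.58 = 0.59806202
margin = |LSL - x| = |84.97 - 86.111| = 1.141
z = margin / u = 1.141 / 0.59806202
z = 1.9078

1.9078


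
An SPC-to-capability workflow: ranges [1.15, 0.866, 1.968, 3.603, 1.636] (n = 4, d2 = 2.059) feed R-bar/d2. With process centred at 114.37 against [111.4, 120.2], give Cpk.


R_bar = (1.15 + 0.866 + 1.968 + 3.603 + 1.636) / 5 = 1.8446
sigma = R_bar / d2 = 1.8446 / 2.059 = 0.89587178
Cp = (USL - LSL)/(6*sigma) = (120.2 - 111.4)/(6*0.89587178) = 1.6371
Cpu = (120.2 - 114.37)/(3*0.89587178) = 2.1692
Cpl = (114.37 - 111.4)/(3*0.89587178) = 1.1051
Cpk = min(Cpu, Cpl) = 1.1051

1.1051


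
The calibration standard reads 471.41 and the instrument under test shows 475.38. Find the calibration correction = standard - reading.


Correction = standard - reading
= 471.41 - 475.38
= -3.9700

-3.9700


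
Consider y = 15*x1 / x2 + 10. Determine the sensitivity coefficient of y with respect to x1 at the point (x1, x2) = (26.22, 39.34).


y = 15*x1 / x2 + 10
dy/dx1 = 15/x2
Evaluate at x2 = 39.34: c1 = 15 / 39.34
c1 = 0.3813

0.3813


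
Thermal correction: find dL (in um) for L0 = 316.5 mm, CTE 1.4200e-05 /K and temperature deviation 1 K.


dL = L * alpha * dT
= 316.5 * 1.4200e-05 * 1
= 0.0044943 mm
dL_um = 0.0044943 * 1000 = 4.4943 um

4.4943


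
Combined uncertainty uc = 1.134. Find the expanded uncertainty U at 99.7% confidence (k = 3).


U = k * uc
U = 3 * 1.134
U = 3.4020

3.4020


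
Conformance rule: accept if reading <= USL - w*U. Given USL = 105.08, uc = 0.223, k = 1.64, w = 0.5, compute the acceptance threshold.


U = k * uc = 1.64 * 0.223 = 0.36572
guard band g = w * U = 0.5 * 0.36572 = 0.18286
AL = USL - g = 105.08 - 0.18286
AL = 104.8971

104.8971


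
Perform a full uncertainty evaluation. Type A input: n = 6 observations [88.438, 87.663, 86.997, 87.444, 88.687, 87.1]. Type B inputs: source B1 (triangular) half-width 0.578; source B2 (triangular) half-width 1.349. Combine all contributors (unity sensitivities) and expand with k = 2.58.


mean = (88.438 + 87.663 + 86.997 + 87.444 + 88.687 + 87.1) / 6 = 87.7215
s = sqrt(sum((x - mean)^2)/(n-1)) = 0.69816237
u_A = s / sqrt(n) = 0.69816237 / sqrt(6) = 0.28502359
u_B1 = 0.578 / sqrt(6) = 0.23596751
u_B2 = 1.349 / sqrt(6) = 0.55072694
uc = sqrt(0.28502359^2 + 0.23596751^2 + 0.55072694^2) = 0.66349022
U = k * uc = 2.58 * 0.66349022
U = 1.7118

1.7118


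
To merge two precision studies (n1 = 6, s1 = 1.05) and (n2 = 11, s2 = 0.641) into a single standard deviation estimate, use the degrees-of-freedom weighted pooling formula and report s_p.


s_p = sqrt(((n1-1)*s1^2 + (n2-1)*s2^2) / (n1+n2-2))
numerator = (6-1)*1.05^2 + (11-1)*0.641^2 = 5.5125 + 4.10881 = 9.62131
denominator = 6 + 11 - 2 = 15
s_p^2 = 9.62131 / 15 = 0.64142067
s_p = sqrt(0.64142067) = 0.8009

0.8009


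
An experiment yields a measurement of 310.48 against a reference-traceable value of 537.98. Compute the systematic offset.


Systematic error = measured - true
= 310.48 - 537.98
= -227.5000

-227.5000


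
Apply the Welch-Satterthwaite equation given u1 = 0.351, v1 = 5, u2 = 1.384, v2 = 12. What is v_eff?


uc = sqrt(u1^2 + u2^2) = sqrt(0.351^2 + 1.384^2) = 1.4278155
v_eff = uc^4 / (u1^4/v1 + u2^4/v2)
= 1.4278155^4 / (0.351^4/5 + 1.384^4/12)
= 4.1561228 / 0.30878334
v_eff = 13.4597

13.4597


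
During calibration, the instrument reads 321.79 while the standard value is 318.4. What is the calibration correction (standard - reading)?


Correction = standard - reading
= 318.4 - 321.79
= -3.3900

-3.3900


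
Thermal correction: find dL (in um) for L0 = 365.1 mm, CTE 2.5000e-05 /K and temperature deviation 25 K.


dL = L * alpha * dT
= 365.1 * 2.5000e-05 * 25
= 0.2281875 mm
dL_um = 0.2281875 * 1000 = 228.1875 um

228.1875


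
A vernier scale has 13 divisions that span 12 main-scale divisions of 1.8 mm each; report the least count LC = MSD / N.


LC = MSD / n_div
= 1.8 / 13
= 0.1385

0.1385


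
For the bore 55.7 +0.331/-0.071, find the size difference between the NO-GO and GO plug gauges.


GO = nominal - lower_tol (smallest hole = maximum material condition)
GO = 55.7 - 0.071 = 55.629
NO-GO = nominal + upper_tol (largest hole = least material condition)
NO-GO = 55.7 + 0.331 = 56.031
spread = NO-GO - GO = 56.031 - 55.629 = 0.4020

0.4020


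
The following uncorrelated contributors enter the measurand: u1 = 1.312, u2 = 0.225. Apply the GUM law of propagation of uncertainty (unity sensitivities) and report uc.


uc = sqrt(1.312^2 + 0.225^2)
uc = sqrt(1.771969)
uc = 1.3312

1.3312


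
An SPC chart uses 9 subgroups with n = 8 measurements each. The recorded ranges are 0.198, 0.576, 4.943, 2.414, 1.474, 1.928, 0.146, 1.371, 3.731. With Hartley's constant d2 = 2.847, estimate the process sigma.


R_bar = (0.198 + 0.576 + 4.943 + 2.414 + 1.474 + 1.928 + 0.146 + 1.371 + 3.731) / 9
R_bar = 16.781 / 9 = 1.8645556
sigma_hat = R_bar / d2 = 1.8645556 / 2.847 = 0.6549

0.6549


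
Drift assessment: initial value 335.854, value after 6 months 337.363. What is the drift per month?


rate = (v2 - v1) / months
= (337.363 - 335.854) / 6
= 1.5090 / 6
= 0.2515

0.2515


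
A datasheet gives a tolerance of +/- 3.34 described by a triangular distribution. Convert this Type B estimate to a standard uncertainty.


u_B = half_width / sqrt(6)
u_B = 3.34 / 2.4494897
u_B = 1.3635

1.3635
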